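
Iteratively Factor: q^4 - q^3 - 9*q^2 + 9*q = (q - 3)*(q^3 + 2*q^2 - 3*q) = (q - 3)*(q + 3)*(q^2 - q) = (q - 3)*(q - 1)*(q + 3)*(q)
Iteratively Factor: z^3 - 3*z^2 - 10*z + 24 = (z + 3)*(z^2 - 6*z + 8) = (z - 4)*(z + 3)*(z - 2)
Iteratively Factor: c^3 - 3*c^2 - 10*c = (c)*(c^2 - 3*c - 10) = c*(c - 5)*(c + 2)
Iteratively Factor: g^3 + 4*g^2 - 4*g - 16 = (g + 4)*(g^2 - 4) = (g + 2)*(g + 4)*(g - 2)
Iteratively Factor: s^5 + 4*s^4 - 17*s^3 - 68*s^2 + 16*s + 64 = (s + 1)*(s^4 + 3*s^3 - 20*s^2 - 48*s + 64) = (s - 4)*(s + 1)*(s^3 + 7*s^2 + 8*s - 16) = (s - 4)*(s + 1)*(s + 4)*(s^2 + 3*s - 4) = (s - 4)*(s - 1)*(s + 1)*(s + 4)*(s + 4)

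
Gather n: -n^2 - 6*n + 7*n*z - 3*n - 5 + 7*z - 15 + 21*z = -n^2 + n*(7*z - 9) + 28*z - 20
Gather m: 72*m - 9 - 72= 72*m - 81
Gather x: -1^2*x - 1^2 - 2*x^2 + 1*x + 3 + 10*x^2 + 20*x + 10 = 8*x^2 + 20*x + 12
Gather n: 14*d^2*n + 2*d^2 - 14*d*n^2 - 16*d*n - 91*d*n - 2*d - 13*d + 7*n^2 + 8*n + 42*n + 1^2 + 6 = 2*d^2 - 15*d + n^2*(7 - 14*d) + n*(14*d^2 - 107*d + 50) + 7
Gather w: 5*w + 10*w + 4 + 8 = 15*w + 12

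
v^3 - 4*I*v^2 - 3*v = v*(v - 3*I)*(v - I)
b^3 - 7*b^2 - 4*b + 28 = (b - 7)*(b - 2)*(b + 2)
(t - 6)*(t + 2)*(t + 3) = t^3 - t^2 - 24*t - 36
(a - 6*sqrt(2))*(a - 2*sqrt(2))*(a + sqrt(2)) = a^3 - 7*sqrt(2)*a^2 + 8*a + 24*sqrt(2)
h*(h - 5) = h^2 - 5*h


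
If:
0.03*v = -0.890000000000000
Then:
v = -29.67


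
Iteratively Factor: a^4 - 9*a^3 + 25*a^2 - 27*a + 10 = (a - 5)*(a^3 - 4*a^2 + 5*a - 2) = (a - 5)*(a - 2)*(a^2 - 2*a + 1) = (a - 5)*(a - 2)*(a - 1)*(a - 1)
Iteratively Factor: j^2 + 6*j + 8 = (j + 2)*(j + 4)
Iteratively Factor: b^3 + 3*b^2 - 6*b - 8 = (b + 4)*(b^2 - b - 2) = (b + 1)*(b + 4)*(b - 2)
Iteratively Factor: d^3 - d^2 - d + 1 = (d - 1)*(d^2 - 1) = (d - 1)^2*(d + 1)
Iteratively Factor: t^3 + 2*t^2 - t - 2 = (t + 1)*(t^2 + t - 2) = (t + 1)*(t + 2)*(t - 1)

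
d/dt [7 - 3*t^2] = -6*t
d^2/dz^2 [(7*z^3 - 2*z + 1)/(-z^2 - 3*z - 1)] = 4*(-27*z^3 - 33*z^2 - 18*z - 7)/(z^6 + 9*z^5 + 30*z^4 + 45*z^3 + 30*z^2 + 9*z + 1)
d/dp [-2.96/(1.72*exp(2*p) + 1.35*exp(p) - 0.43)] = (10.1824*exp(p) + 3.996)*exp(p)/(1.72*exp(2*p) + 1.35*exp(p) - 0.43)^2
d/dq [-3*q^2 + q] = 1 - 6*q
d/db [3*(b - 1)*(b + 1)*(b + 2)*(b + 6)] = 12*b^3 + 72*b^2 + 66*b - 24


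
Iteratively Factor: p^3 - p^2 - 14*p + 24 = (p - 2)*(p^2 + p - 12) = (p - 3)*(p - 2)*(p + 4)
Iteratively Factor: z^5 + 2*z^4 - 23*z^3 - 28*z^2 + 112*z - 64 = (z + 4)*(z^4 - 2*z^3 - 15*z^2 + 32*z - 16) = (z - 4)*(z + 4)*(z^3 + 2*z^2 - 7*z + 4) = (z - 4)*(z + 4)^2*(z^2 - 2*z + 1) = (z - 4)*(z - 1)*(z + 4)^2*(z - 1)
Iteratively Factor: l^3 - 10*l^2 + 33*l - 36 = (l - 3)*(l^2 - 7*l + 12) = (l - 3)^2*(l - 4)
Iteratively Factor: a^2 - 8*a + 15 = (a - 3)*(a - 5)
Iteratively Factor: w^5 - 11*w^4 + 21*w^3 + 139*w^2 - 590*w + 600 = (w + 4)*(w^4 - 15*w^3 + 81*w^2 - 185*w + 150) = (w - 2)*(w + 4)*(w^3 - 13*w^2 + 55*w - 75) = (w - 3)*(w - 2)*(w + 4)*(w^2 - 10*w + 25) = (w - 5)*(w - 3)*(w - 2)*(w + 4)*(w - 5)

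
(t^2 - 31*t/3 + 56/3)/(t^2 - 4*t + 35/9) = 3*(t - 8)/(3*t - 5)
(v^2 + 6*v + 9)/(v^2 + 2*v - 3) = (v + 3)/(v - 1)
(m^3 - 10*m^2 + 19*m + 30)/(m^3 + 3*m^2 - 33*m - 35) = (m - 6)/(m + 7)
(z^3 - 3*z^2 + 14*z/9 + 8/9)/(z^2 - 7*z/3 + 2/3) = (9*z^2 - 9*z - 4)/(3*(3*z - 1))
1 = 1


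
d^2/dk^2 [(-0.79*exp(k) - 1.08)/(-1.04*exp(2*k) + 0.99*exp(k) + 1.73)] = (0.854464*exp(4*k) + 5.485896*exp(3*k) + 5.192304*exp(2*k) + 7.478019*exp(k) + 0.514675)*exp(k)/(1.124864*exp(6*k) - 3.212352*exp(5*k) - 2.555592*exp(4*k) + 9.716949*exp(3*k) + 4.251129*exp(2*k) - 8.888913*exp(k) - 5.177717)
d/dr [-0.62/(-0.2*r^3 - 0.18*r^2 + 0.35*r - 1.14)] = (-0.372*r^2 - 0.2232*r + 0.217)/(0.2*r^3 + 0.18*r^2 - 0.35*r + 1.14)^2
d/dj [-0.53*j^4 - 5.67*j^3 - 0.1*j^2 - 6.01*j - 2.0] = -2.12*j^3 - 17.01*j^2 - 0.2*j - 6.01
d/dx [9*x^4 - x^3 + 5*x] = 36*x^3 - 3*x^2 + 5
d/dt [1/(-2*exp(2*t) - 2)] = 1/(4*cosh(t)^2)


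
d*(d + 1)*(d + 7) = d^3 + 8*d^2 + 7*d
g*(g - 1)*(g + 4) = g^3 + 3*g^2 - 4*g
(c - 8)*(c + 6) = c^2 - 2*c - 48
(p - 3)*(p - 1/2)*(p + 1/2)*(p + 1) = p^4 - 2*p^3 - 13*p^2/4 + p/2 + 3/4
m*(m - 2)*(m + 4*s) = m^3 + 4*m^2*s - 2*m^2 - 8*m*s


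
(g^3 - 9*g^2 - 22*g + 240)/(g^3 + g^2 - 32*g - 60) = (g - 8)/(g + 2)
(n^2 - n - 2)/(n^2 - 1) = (n - 2)/(n - 1)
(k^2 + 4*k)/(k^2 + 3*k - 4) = k/(k - 1)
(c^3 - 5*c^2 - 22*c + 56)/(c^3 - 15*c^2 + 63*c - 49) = (c^2 + 2*c - 8)/(c^2 - 8*c + 7)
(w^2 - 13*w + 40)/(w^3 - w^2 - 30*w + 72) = (w^2 - 13*w + 40)/(w^3 - w^2 - 30*w + 72)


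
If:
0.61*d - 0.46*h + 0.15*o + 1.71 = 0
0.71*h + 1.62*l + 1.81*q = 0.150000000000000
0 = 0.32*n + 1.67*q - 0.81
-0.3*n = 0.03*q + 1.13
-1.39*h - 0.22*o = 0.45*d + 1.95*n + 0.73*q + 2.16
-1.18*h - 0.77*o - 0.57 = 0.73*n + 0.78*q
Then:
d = 0.84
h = 3.59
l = -2.85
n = -3.89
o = -3.80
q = 1.23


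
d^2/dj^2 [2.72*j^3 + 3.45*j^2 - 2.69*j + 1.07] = 16.32*j + 6.9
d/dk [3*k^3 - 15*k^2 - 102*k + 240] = 9*k^2 - 30*k - 102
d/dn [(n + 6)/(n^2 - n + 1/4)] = 4*(-2*n - 25)/(8*n^3 - 12*n^2 + 6*n - 1)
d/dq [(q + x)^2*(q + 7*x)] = 3*(q + x)*(q + 5*x)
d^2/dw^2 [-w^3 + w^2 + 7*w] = 2 - 6*w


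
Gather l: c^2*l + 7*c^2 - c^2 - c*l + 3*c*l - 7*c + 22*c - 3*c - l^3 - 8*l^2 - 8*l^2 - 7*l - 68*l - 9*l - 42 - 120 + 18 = 6*c^2 + 12*c - l^3 - 16*l^2 + l*(c^2 + 2*c - 84) - 144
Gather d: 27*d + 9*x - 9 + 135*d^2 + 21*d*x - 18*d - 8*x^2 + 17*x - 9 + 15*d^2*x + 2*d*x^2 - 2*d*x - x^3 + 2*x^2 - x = d^2*(15*x + 135) + d*(2*x^2 + 19*x + 9) - x^3 - 6*x^2 + 25*x - 18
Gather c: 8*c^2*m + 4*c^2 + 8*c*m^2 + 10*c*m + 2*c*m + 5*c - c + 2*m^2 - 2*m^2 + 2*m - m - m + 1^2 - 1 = c^2*(8*m + 4) + c*(8*m^2 + 12*m + 4)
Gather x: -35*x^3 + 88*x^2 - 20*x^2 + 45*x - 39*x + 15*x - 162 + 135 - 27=-35*x^3 + 68*x^2 + 21*x - 54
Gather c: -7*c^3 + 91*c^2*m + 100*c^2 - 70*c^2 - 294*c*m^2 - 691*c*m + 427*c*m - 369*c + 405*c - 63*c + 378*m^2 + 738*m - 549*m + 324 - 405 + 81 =-7*c^3 + c^2*(91*m + 30) + c*(-294*m^2 - 264*m - 27) + 378*m^2 + 189*m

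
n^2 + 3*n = n*(n + 3)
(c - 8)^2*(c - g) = c^3 - c^2*g - 16*c^2 + 16*c*g + 64*c - 64*g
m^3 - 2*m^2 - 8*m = m*(m - 4)*(m + 2)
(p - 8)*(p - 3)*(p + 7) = p^3 - 4*p^2 - 53*p + 168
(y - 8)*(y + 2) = y^2 - 6*y - 16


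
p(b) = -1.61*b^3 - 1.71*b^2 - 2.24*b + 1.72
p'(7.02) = -264.27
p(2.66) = -46.64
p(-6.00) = 301.36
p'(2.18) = -32.65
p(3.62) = -105.17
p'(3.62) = -77.91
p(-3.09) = 39.82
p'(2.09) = -30.49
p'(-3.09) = -37.79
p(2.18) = -27.97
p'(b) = -4.83*b^2 - 3.42*b - 2.24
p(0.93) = -3.14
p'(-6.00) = -155.60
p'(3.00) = -55.97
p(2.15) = -27.00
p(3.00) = -63.86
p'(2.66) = -45.51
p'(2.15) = -31.92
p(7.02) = -655.25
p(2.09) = -25.13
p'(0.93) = -9.60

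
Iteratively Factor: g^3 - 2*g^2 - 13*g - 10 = (g - 5)*(g^2 + 3*g + 2) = (g - 5)*(g + 2)*(g + 1)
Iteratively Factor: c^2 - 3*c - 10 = (c - 5)*(c + 2)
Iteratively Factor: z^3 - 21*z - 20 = (z - 5)*(z^2 + 5*z + 4) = (z - 5)*(z + 1)*(z + 4)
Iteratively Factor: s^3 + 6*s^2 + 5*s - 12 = (s - 1)*(s^2 + 7*s + 12) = (s - 1)*(s + 4)*(s + 3)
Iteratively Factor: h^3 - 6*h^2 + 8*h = (h - 4)*(h^2 - 2*h) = (h - 4)*(h - 2)*(h)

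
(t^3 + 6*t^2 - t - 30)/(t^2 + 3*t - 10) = t + 3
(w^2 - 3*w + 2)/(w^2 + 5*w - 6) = (w - 2)/(w + 6)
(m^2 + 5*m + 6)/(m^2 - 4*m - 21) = (m + 2)/(m - 7)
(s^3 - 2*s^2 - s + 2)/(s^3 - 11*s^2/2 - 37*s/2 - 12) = 2*(s^2 - 3*s + 2)/(2*s^2 - 13*s - 24)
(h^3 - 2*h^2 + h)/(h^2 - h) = h - 1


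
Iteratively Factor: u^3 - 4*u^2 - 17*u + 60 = (u + 4)*(u^2 - 8*u + 15) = (u - 3)*(u + 4)*(u - 5)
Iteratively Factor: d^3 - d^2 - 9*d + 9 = (d + 3)*(d^2 - 4*d + 3) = (d - 1)*(d + 3)*(d - 3)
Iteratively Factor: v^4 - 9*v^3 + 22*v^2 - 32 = (v - 2)*(v^3 - 7*v^2 + 8*v + 16) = (v - 4)*(v - 2)*(v^2 - 3*v - 4) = (v - 4)^2*(v - 2)*(v + 1)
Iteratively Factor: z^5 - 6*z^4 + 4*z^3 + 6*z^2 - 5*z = (z + 1)*(z^4 - 7*z^3 + 11*z^2 - 5*z) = z*(z + 1)*(z^3 - 7*z^2 + 11*z - 5) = z*(z - 1)*(z + 1)*(z^2 - 6*z + 5) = z*(z - 1)^2*(z + 1)*(z - 5)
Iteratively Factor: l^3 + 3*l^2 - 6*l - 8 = (l + 4)*(l^2 - l - 2) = (l + 1)*(l + 4)*(l - 2)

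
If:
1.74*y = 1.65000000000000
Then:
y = 0.95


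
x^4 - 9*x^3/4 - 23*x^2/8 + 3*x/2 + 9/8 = (x - 3)*(x - 3/4)*(x + 1/2)*(x + 1)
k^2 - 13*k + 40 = (k - 8)*(k - 5)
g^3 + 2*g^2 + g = g*(g + 1)^2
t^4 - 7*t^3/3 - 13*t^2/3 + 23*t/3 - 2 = (t - 3)*(t - 1)*(t - 1/3)*(t + 2)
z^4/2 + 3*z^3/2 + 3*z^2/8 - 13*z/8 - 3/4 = (z/2 + 1)*(z - 1)*(z + 1/2)*(z + 3/2)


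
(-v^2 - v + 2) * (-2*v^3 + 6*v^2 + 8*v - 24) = 2*v^5 - 4*v^4 - 18*v^3 + 28*v^2 + 40*v - 48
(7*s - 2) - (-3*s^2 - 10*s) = 3*s^2 + 17*s - 2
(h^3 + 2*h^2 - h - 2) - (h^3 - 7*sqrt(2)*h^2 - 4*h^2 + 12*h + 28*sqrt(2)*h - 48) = 6*h^2 + 7*sqrt(2)*h^2 - 28*sqrt(2)*h - 13*h + 46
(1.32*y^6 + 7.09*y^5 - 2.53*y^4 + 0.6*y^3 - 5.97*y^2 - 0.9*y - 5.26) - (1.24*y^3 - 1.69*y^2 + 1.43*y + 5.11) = 1.32*y^6 + 7.09*y^5 - 2.53*y^4 - 0.64*y^3 - 4.28*y^2 - 2.33*y - 10.37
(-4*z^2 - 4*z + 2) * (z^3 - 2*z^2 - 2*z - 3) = -4*z^5 + 4*z^4 + 18*z^3 + 16*z^2 + 8*z - 6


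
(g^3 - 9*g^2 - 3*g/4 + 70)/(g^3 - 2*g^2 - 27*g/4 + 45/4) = (2*g^2 - 23*g + 56)/(2*g^2 - 9*g + 9)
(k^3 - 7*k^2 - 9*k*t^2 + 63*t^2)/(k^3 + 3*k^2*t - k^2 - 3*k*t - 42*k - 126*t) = (k - 3*t)/(k + 6)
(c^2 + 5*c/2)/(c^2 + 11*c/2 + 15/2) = c/(c + 3)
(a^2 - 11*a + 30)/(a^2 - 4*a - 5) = (a - 6)/(a + 1)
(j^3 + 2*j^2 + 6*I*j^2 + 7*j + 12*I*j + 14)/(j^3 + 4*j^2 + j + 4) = (j^2 + j*(2 + 7*I) + 14*I)/(j^2 + j*(4 + I) + 4*I)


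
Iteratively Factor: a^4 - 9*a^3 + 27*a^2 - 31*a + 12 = (a - 1)*(a^3 - 8*a^2 + 19*a - 12) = (a - 4)*(a - 1)*(a^2 - 4*a + 3) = (a - 4)*(a - 1)^2*(a - 3)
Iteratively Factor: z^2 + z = (z + 1)*(z)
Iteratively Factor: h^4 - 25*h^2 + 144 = (h - 3)*(h^3 + 3*h^2 - 16*h - 48) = (h - 3)*(h + 4)*(h^2 - h - 12) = (h - 4)*(h - 3)*(h + 4)*(h + 3)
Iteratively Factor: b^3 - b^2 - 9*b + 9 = (b - 3)*(b^2 + 2*b - 3) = (b - 3)*(b - 1)*(b + 3)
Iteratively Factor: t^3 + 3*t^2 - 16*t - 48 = (t + 3)*(t^2 - 16) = (t - 4)*(t + 3)*(t + 4)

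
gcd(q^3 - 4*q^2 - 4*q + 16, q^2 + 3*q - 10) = q - 2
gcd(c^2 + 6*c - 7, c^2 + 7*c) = c + 7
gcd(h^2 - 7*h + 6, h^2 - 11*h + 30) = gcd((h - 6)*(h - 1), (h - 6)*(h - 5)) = h - 6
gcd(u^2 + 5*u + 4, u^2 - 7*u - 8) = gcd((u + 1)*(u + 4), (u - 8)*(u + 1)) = u + 1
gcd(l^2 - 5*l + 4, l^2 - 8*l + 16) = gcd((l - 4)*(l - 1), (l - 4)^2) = l - 4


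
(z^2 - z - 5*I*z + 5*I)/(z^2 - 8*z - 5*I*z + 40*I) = (z - 1)/(z - 8)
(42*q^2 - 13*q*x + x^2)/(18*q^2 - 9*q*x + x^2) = (-7*q + x)/(-3*q + x)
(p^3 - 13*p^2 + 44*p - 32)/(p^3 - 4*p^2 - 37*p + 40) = (p - 4)/(p + 5)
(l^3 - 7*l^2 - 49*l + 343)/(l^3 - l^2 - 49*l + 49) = (l - 7)/(l - 1)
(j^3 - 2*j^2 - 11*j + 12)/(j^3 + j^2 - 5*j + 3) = (j - 4)/(j - 1)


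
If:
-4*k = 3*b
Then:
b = -4*k/3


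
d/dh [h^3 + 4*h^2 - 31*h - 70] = 3*h^2 + 8*h - 31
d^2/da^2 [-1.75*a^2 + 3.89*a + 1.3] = -3.50000000000000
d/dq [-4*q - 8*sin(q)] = -8*cos(q) - 4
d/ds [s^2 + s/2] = 2*s + 1/2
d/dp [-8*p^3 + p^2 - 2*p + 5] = -24*p^2 + 2*p - 2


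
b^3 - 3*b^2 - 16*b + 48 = (b - 4)*(b - 3)*(b + 4)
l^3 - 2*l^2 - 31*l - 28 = (l - 7)*(l + 1)*(l + 4)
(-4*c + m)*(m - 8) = -4*c*m + 32*c + m^2 - 8*m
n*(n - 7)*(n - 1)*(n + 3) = n^4 - 5*n^3 - 17*n^2 + 21*n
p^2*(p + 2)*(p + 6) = p^4 + 8*p^3 + 12*p^2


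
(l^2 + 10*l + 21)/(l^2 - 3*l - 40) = (l^2 + 10*l + 21)/(l^2 - 3*l - 40)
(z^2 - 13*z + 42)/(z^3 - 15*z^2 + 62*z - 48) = (z - 7)/(z^2 - 9*z + 8)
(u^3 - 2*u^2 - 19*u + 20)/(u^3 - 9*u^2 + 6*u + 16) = (u^3 - 2*u^2 - 19*u + 20)/(u^3 - 9*u^2 + 6*u + 16)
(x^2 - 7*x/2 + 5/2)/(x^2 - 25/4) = 2*(x - 1)/(2*x + 5)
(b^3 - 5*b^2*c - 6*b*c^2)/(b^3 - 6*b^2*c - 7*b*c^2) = (b - 6*c)/(b - 7*c)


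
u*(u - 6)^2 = u^3 - 12*u^2 + 36*u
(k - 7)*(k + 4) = k^2 - 3*k - 28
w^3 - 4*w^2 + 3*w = w*(w - 3)*(w - 1)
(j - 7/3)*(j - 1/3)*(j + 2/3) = j^3 - 2*j^2 - j + 14/27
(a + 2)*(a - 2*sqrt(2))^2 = a^3 - 4*sqrt(2)*a^2 + 2*a^2 - 8*sqrt(2)*a + 8*a + 16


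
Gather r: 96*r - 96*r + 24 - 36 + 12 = 0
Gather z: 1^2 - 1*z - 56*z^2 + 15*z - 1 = -56*z^2 + 14*z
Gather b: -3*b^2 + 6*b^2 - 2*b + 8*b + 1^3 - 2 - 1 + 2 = 3*b^2 + 6*b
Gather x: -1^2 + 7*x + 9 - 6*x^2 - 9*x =-6*x^2 - 2*x + 8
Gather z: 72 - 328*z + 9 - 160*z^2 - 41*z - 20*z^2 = -180*z^2 - 369*z + 81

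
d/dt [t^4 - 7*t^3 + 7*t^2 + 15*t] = 4*t^3 - 21*t^2 + 14*t + 15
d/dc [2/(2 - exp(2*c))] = 4*exp(2*c)/(exp(2*c) - 2)^2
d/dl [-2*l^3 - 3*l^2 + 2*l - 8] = -6*l^2 - 6*l + 2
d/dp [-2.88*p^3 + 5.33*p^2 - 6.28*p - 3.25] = -8.64*p^2 + 10.66*p - 6.28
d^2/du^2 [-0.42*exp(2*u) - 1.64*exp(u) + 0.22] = (-1.68*exp(u) - 1.64)*exp(u)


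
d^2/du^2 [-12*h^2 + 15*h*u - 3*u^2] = -6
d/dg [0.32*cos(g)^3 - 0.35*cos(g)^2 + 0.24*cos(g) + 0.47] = (-0.96*cos(g)^2 + 0.7*cos(g) - 0.24)*sin(g)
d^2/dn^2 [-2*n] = 0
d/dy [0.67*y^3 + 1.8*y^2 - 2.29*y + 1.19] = 2.01*y^2 + 3.6*y - 2.29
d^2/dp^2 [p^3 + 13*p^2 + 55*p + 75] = 6*p + 26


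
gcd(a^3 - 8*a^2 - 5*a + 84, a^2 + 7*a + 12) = a + 3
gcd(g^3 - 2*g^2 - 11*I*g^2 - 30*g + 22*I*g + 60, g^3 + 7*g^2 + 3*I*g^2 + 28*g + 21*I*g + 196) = 1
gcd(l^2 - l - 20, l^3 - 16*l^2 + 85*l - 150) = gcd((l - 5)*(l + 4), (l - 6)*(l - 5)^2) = l - 5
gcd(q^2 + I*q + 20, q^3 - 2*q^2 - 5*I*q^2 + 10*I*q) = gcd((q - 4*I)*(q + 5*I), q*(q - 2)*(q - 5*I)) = 1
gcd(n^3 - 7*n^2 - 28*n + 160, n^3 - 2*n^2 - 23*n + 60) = n^2 + n - 20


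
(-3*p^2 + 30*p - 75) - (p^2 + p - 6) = -4*p^2 + 29*p - 69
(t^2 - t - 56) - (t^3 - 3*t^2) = -t^3 + 4*t^2 - t - 56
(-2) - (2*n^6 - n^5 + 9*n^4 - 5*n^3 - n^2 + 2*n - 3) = -2*n^6 + n^5 - 9*n^4 + 5*n^3 + n^2 - 2*n + 1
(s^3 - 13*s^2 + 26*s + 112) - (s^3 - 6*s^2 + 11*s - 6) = -7*s^2 + 15*s + 118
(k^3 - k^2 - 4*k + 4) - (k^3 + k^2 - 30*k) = -2*k^2 + 26*k + 4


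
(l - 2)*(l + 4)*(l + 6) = l^3 + 8*l^2 + 4*l - 48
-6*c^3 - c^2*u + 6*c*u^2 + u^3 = (-c + u)*(c + u)*(6*c + u)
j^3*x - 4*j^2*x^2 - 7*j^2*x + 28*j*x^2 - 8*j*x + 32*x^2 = (j - 8)*(j - 4*x)*(j*x + x)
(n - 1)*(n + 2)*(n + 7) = n^3 + 8*n^2 + 5*n - 14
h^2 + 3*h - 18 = (h - 3)*(h + 6)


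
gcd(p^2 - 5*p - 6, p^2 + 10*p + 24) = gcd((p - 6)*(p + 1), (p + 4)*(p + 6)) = 1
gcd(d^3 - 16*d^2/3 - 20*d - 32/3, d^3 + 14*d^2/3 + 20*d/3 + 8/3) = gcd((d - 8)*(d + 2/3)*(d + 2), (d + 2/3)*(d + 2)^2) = d^2 + 8*d/3 + 4/3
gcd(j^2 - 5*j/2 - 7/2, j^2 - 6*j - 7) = j + 1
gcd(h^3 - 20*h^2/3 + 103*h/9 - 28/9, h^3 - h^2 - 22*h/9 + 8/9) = h - 1/3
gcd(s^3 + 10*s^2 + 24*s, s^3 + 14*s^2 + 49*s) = s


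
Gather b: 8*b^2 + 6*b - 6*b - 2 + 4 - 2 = 8*b^2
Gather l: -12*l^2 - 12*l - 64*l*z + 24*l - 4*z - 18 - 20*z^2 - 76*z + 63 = -12*l^2 + l*(12 - 64*z) - 20*z^2 - 80*z + 45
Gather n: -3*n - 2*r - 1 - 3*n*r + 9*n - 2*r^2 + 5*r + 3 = n*(6 - 3*r) - 2*r^2 + 3*r + 2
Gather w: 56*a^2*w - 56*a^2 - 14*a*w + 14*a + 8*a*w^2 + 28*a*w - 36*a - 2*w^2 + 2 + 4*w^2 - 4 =-56*a^2 - 22*a + w^2*(8*a + 2) + w*(56*a^2 + 14*a) - 2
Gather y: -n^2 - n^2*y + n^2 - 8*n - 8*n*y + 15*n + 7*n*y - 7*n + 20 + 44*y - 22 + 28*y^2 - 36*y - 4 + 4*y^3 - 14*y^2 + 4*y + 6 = 4*y^3 + 14*y^2 + y*(-n^2 - n + 12)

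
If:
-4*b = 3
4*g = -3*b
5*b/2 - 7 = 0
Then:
No Solution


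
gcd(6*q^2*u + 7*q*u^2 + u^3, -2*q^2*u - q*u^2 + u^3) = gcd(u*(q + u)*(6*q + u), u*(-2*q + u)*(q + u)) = q*u + u^2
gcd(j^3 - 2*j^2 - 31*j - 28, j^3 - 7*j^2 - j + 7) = j^2 - 6*j - 7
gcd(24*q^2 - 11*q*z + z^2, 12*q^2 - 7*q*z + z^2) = -3*q + z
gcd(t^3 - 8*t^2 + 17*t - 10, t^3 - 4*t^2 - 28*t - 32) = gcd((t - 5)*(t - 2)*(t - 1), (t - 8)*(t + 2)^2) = 1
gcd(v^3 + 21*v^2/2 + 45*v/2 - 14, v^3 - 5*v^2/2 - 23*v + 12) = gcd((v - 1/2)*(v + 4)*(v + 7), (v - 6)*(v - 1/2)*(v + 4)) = v^2 + 7*v/2 - 2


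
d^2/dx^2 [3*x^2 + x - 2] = 6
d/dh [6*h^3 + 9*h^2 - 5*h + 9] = 18*h^2 + 18*h - 5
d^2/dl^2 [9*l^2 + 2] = 18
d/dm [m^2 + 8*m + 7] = 2*m + 8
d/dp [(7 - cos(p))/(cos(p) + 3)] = 10*sin(p)/(cos(p) + 3)^2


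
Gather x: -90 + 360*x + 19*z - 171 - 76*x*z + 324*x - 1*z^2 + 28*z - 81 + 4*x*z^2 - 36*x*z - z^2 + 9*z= x*(4*z^2 - 112*z + 684) - 2*z^2 + 56*z - 342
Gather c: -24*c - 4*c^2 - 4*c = -4*c^2 - 28*c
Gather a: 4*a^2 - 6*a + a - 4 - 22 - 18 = 4*a^2 - 5*a - 44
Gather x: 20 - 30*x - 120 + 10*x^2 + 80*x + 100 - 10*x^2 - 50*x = 0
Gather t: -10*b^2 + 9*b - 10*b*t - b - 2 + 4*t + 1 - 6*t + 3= -10*b^2 + 8*b + t*(-10*b - 2) + 2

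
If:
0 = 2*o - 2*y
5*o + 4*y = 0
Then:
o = 0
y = 0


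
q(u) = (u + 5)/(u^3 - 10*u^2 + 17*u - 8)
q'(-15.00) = 0.00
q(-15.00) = 0.00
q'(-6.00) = 0.00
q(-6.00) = 0.00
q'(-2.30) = -0.03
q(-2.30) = -0.02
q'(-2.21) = -0.03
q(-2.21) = -0.03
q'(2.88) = 0.32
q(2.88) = -0.44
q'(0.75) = -105.47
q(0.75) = -12.69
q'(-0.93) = -0.17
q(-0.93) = -0.12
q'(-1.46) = -0.07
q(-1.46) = -0.06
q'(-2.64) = -0.02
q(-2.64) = -0.02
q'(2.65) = 0.47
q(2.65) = -0.53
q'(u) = (u + 5)*(-3*u^2 + 20*u - 17)/(u^3 - 10*u^2 + 17*u - 8)^2 + 1/(u^3 - 10*u^2 + 17*u - 8) = (-2*u^2 - 7*u + 93)/(u^5 - 19*u^4 + 115*u^3 - 241*u^2 + 208*u - 64)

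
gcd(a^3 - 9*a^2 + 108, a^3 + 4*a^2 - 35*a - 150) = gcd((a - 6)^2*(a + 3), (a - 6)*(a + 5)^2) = a - 6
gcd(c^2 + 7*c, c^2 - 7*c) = c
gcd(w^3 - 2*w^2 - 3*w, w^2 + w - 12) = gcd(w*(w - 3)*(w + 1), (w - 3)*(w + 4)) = w - 3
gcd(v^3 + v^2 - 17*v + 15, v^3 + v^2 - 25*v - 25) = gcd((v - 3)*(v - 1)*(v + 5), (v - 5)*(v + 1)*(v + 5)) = v + 5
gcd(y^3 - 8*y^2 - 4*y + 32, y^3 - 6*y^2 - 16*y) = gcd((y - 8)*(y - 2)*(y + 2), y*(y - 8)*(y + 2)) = y^2 - 6*y - 16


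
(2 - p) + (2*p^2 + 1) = 2*p^2 - p + 3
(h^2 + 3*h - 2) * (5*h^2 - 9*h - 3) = 5*h^4 + 6*h^3 - 40*h^2 + 9*h + 6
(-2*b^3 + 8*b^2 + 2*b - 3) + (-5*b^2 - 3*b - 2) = -2*b^3 + 3*b^2 - b - 5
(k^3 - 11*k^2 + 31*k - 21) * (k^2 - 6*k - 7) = k^5 - 17*k^4 + 90*k^3 - 130*k^2 - 91*k + 147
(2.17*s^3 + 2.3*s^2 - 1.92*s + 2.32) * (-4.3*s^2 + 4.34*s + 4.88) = -9.331*s^5 - 0.472199999999999*s^4 + 28.8276*s^3 - 7.0848*s^2 + 0.699199999999999*s + 11.3216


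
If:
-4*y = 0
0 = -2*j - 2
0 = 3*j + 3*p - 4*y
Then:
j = -1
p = 1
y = 0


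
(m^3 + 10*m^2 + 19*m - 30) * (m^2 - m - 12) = m^5 + 9*m^4 - 3*m^3 - 169*m^2 - 198*m + 360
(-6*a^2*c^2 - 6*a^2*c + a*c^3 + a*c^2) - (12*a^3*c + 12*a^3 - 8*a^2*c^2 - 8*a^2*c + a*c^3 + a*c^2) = -12*a^3*c - 12*a^3 + 2*a^2*c^2 + 2*a^2*c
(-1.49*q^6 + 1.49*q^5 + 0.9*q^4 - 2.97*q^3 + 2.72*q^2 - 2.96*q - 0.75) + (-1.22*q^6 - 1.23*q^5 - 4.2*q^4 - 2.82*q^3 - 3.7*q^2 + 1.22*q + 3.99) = -2.71*q^6 + 0.26*q^5 - 3.3*q^4 - 5.79*q^3 - 0.98*q^2 - 1.74*q + 3.24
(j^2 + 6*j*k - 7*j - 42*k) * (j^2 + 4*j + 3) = j^4 + 6*j^3*k - 3*j^3 - 18*j^2*k - 25*j^2 - 150*j*k - 21*j - 126*k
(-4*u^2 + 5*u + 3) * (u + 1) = -4*u^3 + u^2 + 8*u + 3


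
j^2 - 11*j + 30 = (j - 6)*(j - 5)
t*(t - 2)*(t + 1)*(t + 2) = t^4 + t^3 - 4*t^2 - 4*t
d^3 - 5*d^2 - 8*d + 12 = (d - 6)*(d - 1)*(d + 2)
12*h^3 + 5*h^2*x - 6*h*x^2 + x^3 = (-4*h + x)*(-3*h + x)*(h + x)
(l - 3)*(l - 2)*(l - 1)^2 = l^4 - 7*l^3 + 17*l^2 - 17*l + 6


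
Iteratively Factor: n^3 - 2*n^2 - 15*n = (n - 5)*(n^2 + 3*n) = (n - 5)*(n + 3)*(n)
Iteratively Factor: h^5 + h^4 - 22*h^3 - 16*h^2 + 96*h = (h)*(h^4 + h^3 - 22*h^2 - 16*h + 96) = h*(h + 4)*(h^3 - 3*h^2 - 10*h + 24) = h*(h + 3)*(h + 4)*(h^2 - 6*h + 8) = h*(h - 4)*(h + 3)*(h + 4)*(h - 2)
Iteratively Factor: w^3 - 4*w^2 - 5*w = (w)*(w^2 - 4*w - 5) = w*(w - 5)*(w + 1)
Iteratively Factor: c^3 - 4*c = (c + 2)*(c^2 - 2*c) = c*(c + 2)*(c - 2)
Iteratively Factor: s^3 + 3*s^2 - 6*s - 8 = (s + 4)*(s^2 - s - 2) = (s + 1)*(s + 4)*(s - 2)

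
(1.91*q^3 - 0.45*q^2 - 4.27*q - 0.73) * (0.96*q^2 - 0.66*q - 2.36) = 1.8336*q^5 - 1.6926*q^4 - 8.3098*q^3 + 3.1794*q^2 + 10.559*q + 1.7228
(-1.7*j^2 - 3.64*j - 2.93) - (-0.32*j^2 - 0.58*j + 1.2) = -1.38*j^2 - 3.06*j - 4.13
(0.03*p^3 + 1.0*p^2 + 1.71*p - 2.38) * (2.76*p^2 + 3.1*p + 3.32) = 0.0828*p^5 + 2.853*p^4 + 7.9192*p^3 + 2.0522*p^2 - 1.7008*p - 7.9016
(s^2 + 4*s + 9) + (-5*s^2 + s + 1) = -4*s^2 + 5*s + 10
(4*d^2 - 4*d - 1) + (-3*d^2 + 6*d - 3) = d^2 + 2*d - 4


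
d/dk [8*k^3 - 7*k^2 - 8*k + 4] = 24*k^2 - 14*k - 8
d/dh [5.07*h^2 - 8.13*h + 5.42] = 10.14*h - 8.13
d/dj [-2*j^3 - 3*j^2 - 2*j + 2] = -6*j^2 - 6*j - 2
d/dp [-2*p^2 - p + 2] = -4*p - 1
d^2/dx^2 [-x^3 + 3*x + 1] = -6*x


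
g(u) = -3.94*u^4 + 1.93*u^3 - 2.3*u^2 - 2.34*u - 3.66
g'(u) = -15.76*u^3 + 5.79*u^2 - 4.6*u - 2.34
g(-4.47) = -1784.52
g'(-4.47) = 1541.51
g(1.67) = -35.64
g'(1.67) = -67.28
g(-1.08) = -11.61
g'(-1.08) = 29.23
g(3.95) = -888.99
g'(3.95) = -901.46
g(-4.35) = -1606.63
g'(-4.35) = 1424.48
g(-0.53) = -3.66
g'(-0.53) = 4.07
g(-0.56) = -3.80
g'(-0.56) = 4.82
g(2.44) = -134.68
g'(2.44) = -208.03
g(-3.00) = -388.59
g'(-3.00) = 489.09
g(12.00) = -78727.74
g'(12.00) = -26457.06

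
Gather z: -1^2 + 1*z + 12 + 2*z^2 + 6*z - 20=2*z^2 + 7*z - 9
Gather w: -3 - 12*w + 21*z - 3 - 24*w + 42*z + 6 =-36*w + 63*z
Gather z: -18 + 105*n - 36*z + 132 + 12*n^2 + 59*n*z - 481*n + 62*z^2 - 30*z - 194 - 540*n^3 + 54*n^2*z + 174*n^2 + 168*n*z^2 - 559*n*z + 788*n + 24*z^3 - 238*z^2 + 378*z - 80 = -540*n^3 + 186*n^2 + 412*n + 24*z^3 + z^2*(168*n - 176) + z*(54*n^2 - 500*n + 312) - 160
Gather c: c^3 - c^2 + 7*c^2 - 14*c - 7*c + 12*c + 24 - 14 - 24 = c^3 + 6*c^2 - 9*c - 14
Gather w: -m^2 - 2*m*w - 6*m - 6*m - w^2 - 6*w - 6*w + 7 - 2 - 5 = -m^2 - 12*m - w^2 + w*(-2*m - 12)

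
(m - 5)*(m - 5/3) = m^2 - 20*m/3 + 25/3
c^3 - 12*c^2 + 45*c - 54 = (c - 6)*(c - 3)^2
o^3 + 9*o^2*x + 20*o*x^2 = o*(o + 4*x)*(o + 5*x)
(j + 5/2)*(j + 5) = j^2 + 15*j/2 + 25/2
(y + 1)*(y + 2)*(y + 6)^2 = y^4 + 15*y^3 + 74*y^2 + 132*y + 72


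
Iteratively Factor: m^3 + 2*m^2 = (m + 2)*(m^2) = m*(m + 2)*(m)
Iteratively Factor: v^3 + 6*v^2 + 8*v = (v + 4)*(v^2 + 2*v) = v*(v + 4)*(v + 2)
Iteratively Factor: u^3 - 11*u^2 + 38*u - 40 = (u - 4)*(u^2 - 7*u + 10) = (u - 5)*(u - 4)*(u - 2)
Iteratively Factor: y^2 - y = (y - 1)*(y)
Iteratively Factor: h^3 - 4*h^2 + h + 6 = (h + 1)*(h^2 - 5*h + 6) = (h - 2)*(h + 1)*(h - 3)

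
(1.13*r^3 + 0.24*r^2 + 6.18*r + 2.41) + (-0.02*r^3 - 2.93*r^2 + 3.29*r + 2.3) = 1.11*r^3 - 2.69*r^2 + 9.47*r + 4.71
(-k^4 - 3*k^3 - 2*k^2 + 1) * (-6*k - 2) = 6*k^5 + 20*k^4 + 18*k^3 + 4*k^2 - 6*k - 2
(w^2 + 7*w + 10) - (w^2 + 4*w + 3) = 3*w + 7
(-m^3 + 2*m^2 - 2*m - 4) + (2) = -m^3 + 2*m^2 - 2*m - 2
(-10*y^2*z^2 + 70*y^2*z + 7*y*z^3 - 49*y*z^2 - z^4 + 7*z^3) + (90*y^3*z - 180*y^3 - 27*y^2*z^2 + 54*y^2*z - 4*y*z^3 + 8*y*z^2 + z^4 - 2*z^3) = 90*y^3*z - 180*y^3 - 37*y^2*z^2 + 124*y^2*z + 3*y*z^3 - 41*y*z^2 + 5*z^3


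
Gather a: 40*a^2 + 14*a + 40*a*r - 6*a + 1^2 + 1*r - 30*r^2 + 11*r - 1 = 40*a^2 + a*(40*r + 8) - 30*r^2 + 12*r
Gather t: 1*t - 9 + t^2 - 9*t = t^2 - 8*t - 9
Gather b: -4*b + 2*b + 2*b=0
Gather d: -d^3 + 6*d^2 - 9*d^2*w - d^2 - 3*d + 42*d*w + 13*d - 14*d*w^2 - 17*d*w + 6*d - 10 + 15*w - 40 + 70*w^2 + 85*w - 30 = -d^3 + d^2*(5 - 9*w) + d*(-14*w^2 + 25*w + 16) + 70*w^2 + 100*w - 80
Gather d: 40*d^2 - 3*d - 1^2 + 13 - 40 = 40*d^2 - 3*d - 28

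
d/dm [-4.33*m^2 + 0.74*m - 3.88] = 0.74 - 8.66*m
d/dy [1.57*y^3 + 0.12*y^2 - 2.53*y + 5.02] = 4.71*y^2 + 0.24*y - 2.53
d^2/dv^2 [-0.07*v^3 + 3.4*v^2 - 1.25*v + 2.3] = 6.8 - 0.42*v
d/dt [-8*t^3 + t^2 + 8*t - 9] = -24*t^2 + 2*t + 8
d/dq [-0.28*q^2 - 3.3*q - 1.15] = -0.56*q - 3.3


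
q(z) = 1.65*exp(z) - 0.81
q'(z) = 1.65*exp(z)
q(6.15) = 772.57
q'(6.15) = 773.38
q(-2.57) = -0.68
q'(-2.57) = 0.13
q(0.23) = 1.27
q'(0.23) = 2.08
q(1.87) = 9.90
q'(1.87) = 10.71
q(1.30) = 5.24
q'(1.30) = 6.05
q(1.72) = 8.40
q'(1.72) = 9.21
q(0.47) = 1.83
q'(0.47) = 2.64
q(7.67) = 3535.27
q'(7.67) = 3536.08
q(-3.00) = -0.73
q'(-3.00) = 0.08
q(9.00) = 13369.28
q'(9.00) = 13370.09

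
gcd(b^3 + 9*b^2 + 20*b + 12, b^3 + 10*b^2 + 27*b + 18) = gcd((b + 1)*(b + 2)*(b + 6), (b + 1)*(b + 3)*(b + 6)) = b^2 + 7*b + 6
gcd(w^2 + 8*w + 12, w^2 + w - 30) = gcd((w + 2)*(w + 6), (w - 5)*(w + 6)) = w + 6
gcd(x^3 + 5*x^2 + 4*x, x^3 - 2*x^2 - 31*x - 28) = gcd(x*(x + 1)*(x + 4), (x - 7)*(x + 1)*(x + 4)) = x^2 + 5*x + 4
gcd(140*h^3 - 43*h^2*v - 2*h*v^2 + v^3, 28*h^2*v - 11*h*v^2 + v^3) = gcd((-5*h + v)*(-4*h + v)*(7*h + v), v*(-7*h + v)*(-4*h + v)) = -4*h + v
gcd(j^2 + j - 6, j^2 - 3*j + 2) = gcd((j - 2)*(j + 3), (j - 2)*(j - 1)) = j - 2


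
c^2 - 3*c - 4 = (c - 4)*(c + 1)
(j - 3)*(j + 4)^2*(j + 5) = j^4 + 10*j^3 + 17*j^2 - 88*j - 240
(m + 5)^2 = m^2 + 10*m + 25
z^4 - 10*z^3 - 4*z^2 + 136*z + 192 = (z - 8)*(z - 6)*(z + 2)^2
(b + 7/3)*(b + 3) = b^2 + 16*b/3 + 7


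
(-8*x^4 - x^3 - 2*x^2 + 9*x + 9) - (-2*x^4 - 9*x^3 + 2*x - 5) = -6*x^4 + 8*x^3 - 2*x^2 + 7*x + 14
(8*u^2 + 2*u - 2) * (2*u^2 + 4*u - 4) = 16*u^4 + 36*u^3 - 28*u^2 - 16*u + 8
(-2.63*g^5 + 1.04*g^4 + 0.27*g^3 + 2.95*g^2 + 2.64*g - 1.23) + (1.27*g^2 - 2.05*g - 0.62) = -2.63*g^5 + 1.04*g^4 + 0.27*g^3 + 4.22*g^2 + 0.59*g - 1.85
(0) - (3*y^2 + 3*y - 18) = -3*y^2 - 3*y + 18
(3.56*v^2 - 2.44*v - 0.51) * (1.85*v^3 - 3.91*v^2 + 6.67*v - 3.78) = 6.586*v^5 - 18.4336*v^4 + 32.3421*v^3 - 27.7375*v^2 + 5.8215*v + 1.9278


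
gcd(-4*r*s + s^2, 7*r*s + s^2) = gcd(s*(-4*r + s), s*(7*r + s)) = s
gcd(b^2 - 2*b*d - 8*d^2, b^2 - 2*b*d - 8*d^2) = b^2 - 2*b*d - 8*d^2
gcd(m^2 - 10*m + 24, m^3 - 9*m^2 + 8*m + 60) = m - 6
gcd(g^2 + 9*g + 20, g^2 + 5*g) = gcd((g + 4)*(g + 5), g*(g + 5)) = g + 5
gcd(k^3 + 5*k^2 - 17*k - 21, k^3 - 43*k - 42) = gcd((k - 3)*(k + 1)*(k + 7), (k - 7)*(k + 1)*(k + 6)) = k + 1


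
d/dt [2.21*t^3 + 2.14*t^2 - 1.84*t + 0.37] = 6.63*t^2 + 4.28*t - 1.84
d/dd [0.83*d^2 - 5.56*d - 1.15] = 1.66*d - 5.56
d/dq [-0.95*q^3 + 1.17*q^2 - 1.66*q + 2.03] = -2.85*q^2 + 2.34*q - 1.66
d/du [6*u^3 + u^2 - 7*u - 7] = 18*u^2 + 2*u - 7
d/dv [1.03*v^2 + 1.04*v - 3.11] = 2.06*v + 1.04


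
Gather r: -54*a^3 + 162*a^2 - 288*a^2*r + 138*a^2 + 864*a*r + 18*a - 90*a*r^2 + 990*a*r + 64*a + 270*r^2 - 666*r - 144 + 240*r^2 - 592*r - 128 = -54*a^3 + 300*a^2 + 82*a + r^2*(510 - 90*a) + r*(-288*a^2 + 1854*a - 1258) - 272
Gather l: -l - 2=-l - 2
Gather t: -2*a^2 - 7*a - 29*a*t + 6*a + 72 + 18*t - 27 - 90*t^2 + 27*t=-2*a^2 - a - 90*t^2 + t*(45 - 29*a) + 45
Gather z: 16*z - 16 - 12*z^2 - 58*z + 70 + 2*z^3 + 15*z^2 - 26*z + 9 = 2*z^3 + 3*z^2 - 68*z + 63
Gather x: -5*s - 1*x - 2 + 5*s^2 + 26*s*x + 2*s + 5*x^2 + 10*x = 5*s^2 - 3*s + 5*x^2 + x*(26*s + 9) - 2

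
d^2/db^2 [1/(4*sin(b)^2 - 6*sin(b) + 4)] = (-16*sin(b)^4 + 18*sin(b)^3 + 31*sin(b)^2 - 42*sin(b) + 10)/(2*(-3*sin(b) - cos(2*b) + 3)^3)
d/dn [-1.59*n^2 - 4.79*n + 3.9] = -3.18*n - 4.79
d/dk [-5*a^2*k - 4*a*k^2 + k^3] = -5*a^2 - 8*a*k + 3*k^2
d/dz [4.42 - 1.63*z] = -1.63000000000000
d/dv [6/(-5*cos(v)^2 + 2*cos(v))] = 12*(sin(v)/cos(v)^2 - 5*tan(v))/(5*cos(v) - 2)^2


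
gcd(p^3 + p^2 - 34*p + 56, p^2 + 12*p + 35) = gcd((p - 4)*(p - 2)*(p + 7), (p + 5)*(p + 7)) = p + 7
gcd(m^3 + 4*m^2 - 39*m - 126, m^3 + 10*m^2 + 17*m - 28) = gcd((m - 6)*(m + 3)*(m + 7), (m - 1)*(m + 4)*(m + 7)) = m + 7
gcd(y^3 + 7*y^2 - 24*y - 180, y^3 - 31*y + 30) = y^2 + y - 30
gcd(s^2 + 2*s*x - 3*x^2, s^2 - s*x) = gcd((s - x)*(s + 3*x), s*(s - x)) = -s + x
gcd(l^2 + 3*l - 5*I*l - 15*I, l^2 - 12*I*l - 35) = l - 5*I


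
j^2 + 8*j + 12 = (j + 2)*(j + 6)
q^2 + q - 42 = (q - 6)*(q + 7)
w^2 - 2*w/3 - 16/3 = (w - 8/3)*(w + 2)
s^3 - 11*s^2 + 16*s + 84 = (s - 7)*(s - 6)*(s + 2)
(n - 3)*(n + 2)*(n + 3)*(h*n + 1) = h*n^4 + 2*h*n^3 - 9*h*n^2 - 18*h*n + n^3 + 2*n^2 - 9*n - 18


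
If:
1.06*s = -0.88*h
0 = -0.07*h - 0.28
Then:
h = -4.00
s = 3.32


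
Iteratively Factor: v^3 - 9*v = (v)*(v^2 - 9) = v*(v - 3)*(v + 3)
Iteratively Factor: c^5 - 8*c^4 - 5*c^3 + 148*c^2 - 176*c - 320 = (c + 4)*(c^4 - 12*c^3 + 43*c^2 - 24*c - 80) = (c - 4)*(c + 4)*(c^3 - 8*c^2 + 11*c + 20) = (c - 4)^2*(c + 4)*(c^2 - 4*c - 5) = (c - 4)^2*(c + 1)*(c + 4)*(c - 5)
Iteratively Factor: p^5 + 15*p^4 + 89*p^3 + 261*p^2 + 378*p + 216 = (p + 3)*(p^4 + 12*p^3 + 53*p^2 + 102*p + 72) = (p + 2)*(p + 3)*(p^3 + 10*p^2 + 33*p + 36) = (p + 2)*(p + 3)*(p + 4)*(p^2 + 6*p + 9) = (p + 2)*(p + 3)^2*(p + 4)*(p + 3)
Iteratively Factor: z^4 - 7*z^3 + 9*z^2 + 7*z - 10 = (z - 5)*(z^3 - 2*z^2 - z + 2) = (z - 5)*(z - 2)*(z^2 - 1) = (z - 5)*(z - 2)*(z + 1)*(z - 1)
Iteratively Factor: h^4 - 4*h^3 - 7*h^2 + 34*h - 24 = (h + 3)*(h^3 - 7*h^2 + 14*h - 8) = (h - 4)*(h + 3)*(h^2 - 3*h + 2) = (h - 4)*(h - 2)*(h + 3)*(h - 1)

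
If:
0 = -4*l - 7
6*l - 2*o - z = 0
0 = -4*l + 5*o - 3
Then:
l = -7/4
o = -4/5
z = -89/10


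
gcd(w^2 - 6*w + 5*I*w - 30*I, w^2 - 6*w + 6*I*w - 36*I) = w - 6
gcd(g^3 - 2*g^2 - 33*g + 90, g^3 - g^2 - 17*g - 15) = g - 5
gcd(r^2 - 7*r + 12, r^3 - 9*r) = r - 3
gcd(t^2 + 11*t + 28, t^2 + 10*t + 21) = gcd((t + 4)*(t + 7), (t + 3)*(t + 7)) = t + 7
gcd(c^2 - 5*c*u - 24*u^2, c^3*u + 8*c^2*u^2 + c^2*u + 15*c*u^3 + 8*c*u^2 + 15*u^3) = c + 3*u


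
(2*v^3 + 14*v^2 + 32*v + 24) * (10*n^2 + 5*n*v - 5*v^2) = 20*n^2*v^3 + 140*n^2*v^2 + 320*n^2*v + 240*n^2 + 10*n*v^4 + 70*n*v^3 + 160*n*v^2 + 120*n*v - 10*v^5 - 70*v^4 - 160*v^3 - 120*v^2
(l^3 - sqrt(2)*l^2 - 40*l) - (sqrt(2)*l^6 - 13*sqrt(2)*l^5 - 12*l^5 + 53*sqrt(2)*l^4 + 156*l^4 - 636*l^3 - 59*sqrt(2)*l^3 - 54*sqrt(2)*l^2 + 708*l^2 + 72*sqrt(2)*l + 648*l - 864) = -sqrt(2)*l^6 + 12*l^5 + 13*sqrt(2)*l^5 - 156*l^4 - 53*sqrt(2)*l^4 + 59*sqrt(2)*l^3 + 637*l^3 - 708*l^2 + 53*sqrt(2)*l^2 - 688*l - 72*sqrt(2)*l + 864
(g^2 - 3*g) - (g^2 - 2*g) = -g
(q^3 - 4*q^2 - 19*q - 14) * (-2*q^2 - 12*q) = -2*q^5 - 4*q^4 + 86*q^3 + 256*q^2 + 168*q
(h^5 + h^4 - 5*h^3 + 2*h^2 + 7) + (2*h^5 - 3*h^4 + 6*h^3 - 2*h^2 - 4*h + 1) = 3*h^5 - 2*h^4 + h^3 - 4*h + 8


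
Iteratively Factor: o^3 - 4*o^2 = (o)*(o^2 - 4*o) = o^2*(o - 4)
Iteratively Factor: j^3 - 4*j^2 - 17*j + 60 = (j - 5)*(j^2 + j - 12) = (j - 5)*(j - 3)*(j + 4)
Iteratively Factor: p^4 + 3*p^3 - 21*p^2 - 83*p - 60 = (p + 1)*(p^3 + 2*p^2 - 23*p - 60) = (p - 5)*(p + 1)*(p^2 + 7*p + 12) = (p - 5)*(p + 1)*(p + 4)*(p + 3)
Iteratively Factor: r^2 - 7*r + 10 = (r - 2)*(r - 5)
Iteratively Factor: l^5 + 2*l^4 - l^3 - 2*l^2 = (l + 1)*(l^4 + l^3 - 2*l^2) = (l + 1)*(l + 2)*(l^3 - l^2) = (l - 1)*(l + 1)*(l + 2)*(l^2) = l*(l - 1)*(l + 1)*(l + 2)*(l)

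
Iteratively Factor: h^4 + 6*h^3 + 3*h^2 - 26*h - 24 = (h + 4)*(h^3 + 2*h^2 - 5*h - 6) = (h + 1)*(h + 4)*(h^2 + h - 6) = (h - 2)*(h + 1)*(h + 4)*(h + 3)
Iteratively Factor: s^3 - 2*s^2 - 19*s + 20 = (s + 4)*(s^2 - 6*s + 5) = (s - 5)*(s + 4)*(s - 1)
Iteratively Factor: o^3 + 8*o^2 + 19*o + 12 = (o + 4)*(o^2 + 4*o + 3) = (o + 1)*(o + 4)*(o + 3)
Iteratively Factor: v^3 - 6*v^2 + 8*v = (v - 4)*(v^2 - 2*v) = (v - 4)*(v - 2)*(v)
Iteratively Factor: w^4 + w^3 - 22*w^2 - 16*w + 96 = (w + 4)*(w^3 - 3*w^2 - 10*w + 24) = (w + 3)*(w + 4)*(w^2 - 6*w + 8) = (w - 2)*(w + 3)*(w + 4)*(w - 4)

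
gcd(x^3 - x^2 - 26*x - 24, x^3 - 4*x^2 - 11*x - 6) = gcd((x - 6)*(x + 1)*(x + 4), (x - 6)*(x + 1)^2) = x^2 - 5*x - 6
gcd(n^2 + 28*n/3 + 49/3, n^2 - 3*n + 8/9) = 1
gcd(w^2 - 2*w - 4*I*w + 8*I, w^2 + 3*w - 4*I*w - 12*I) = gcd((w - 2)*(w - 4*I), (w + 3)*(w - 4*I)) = w - 4*I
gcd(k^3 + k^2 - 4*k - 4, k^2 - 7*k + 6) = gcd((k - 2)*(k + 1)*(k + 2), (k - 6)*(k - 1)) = 1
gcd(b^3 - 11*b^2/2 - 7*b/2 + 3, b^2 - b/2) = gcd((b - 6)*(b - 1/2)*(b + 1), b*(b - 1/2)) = b - 1/2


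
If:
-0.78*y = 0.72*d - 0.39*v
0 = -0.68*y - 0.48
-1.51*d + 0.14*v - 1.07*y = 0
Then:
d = 0.45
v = -0.59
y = -0.71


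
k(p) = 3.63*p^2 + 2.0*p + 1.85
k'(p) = 7.26*p + 2.0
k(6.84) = 185.36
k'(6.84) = 51.66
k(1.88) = 18.44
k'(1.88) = 15.65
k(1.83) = 17.67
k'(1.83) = 15.29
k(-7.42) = 186.86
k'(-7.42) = -51.87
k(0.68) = 4.89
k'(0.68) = 6.94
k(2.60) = 31.59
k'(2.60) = 20.88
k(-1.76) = 9.57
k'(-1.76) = -10.78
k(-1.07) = 3.87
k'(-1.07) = -5.77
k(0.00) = 1.85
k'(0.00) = 2.00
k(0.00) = 1.85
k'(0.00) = 2.00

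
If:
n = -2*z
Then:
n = -2*z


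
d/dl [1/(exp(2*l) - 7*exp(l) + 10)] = (7 - 2*exp(l))*exp(l)/(exp(2*l) - 7*exp(l) + 10)^2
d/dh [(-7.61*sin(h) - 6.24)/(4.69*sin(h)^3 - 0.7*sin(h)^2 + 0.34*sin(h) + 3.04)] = (71.3818*sin(h)^3 + 82.4698*sin(h)^2 - 8.736*sin(h) - 21.0128)*cos(h)/(21.9961*sin(h)^6 - 6.566*sin(h)^5 + 3.6792*sin(h)^4 + 28.0392*sin(h)^3 - 4.1404*sin(h)^2 + 2.0672*sin(h) + 9.2416)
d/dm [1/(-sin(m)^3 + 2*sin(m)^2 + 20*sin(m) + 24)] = (3*sin(m) - 10)*cos(m)/((sin(m) - 6)^2*(sin(m) + 2)^3)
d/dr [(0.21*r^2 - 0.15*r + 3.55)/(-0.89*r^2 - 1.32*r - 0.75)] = (-0.4107*r^2 + 6.004*r + 4.7985)/(0.7921*r^4 + 2.3496*r^3 + 3.0774*r^2 + 1.98*r + 0.5625)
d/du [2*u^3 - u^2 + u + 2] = 6*u^2 - 2*u + 1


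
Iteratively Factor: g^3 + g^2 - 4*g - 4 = (g + 2)*(g^2 - g - 2) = (g + 1)*(g + 2)*(g - 2)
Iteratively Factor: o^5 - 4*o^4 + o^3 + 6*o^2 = (o)*(o^4 - 4*o^3 + o^2 + 6*o) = o*(o - 3)*(o^3 - o^2 - 2*o) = o^2*(o - 3)*(o^2 - o - 2) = o^2*(o - 3)*(o - 2)*(o + 1)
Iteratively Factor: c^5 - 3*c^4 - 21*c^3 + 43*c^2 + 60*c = (c - 3)*(c^4 - 21*c^2 - 20*c) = (c - 5)*(c - 3)*(c^3 + 5*c^2 + 4*c) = c*(c - 5)*(c - 3)*(c^2 + 5*c + 4) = c*(c - 5)*(c - 3)*(c + 4)*(c + 1)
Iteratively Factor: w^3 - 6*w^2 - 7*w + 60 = (w + 3)*(w^2 - 9*w + 20) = (w - 4)*(w + 3)*(w - 5)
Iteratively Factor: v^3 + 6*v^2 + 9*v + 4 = (v + 4)*(v^2 + 2*v + 1) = (v + 1)*(v + 4)*(v + 1)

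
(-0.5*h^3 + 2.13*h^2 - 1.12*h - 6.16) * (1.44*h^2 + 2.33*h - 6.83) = -0.72*h^5 + 1.9022*h^4 + 6.7651*h^3 - 26.0279*h^2 - 6.7032*h + 42.0728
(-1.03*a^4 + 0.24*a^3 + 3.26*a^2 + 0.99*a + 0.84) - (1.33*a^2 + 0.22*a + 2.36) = -1.03*a^4 + 0.24*a^3 + 1.93*a^2 + 0.77*a - 1.52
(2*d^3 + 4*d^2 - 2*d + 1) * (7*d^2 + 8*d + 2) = 14*d^5 + 44*d^4 + 22*d^3 - d^2 + 4*d + 2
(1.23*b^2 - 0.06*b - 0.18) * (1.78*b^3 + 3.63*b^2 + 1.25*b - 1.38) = 2.1894*b^5 + 4.3581*b^4 + 0.9993*b^3 - 2.4258*b^2 - 0.1422*b + 0.2484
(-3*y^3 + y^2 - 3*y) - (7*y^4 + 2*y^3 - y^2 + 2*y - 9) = -7*y^4 - 5*y^3 + 2*y^2 - 5*y + 9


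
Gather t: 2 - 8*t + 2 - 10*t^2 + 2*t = -10*t^2 - 6*t + 4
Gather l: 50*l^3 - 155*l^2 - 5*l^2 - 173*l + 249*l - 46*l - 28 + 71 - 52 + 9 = 50*l^3 - 160*l^2 + 30*l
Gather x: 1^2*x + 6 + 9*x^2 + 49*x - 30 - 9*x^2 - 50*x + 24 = 0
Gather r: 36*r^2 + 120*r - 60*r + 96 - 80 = 36*r^2 + 60*r + 16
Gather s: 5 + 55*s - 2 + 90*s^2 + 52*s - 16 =90*s^2 + 107*s - 13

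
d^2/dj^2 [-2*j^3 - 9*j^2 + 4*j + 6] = -12*j - 18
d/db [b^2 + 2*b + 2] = 2*b + 2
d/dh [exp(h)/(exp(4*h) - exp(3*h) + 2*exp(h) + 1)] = (-(4*exp(3*h) - 3*exp(2*h) + 2)*exp(h) + exp(4*h) - exp(3*h) + 2*exp(h) + 1)*exp(h)/(exp(4*h) - exp(3*h) + 2*exp(h) + 1)^2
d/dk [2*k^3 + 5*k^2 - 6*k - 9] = 6*k^2 + 10*k - 6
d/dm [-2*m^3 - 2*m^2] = 2*m*(-3*m - 2)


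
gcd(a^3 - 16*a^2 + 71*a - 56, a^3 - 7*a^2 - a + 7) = a^2 - 8*a + 7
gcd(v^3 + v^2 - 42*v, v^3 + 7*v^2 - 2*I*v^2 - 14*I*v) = v^2 + 7*v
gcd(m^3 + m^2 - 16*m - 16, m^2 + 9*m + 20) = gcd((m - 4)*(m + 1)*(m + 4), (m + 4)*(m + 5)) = m + 4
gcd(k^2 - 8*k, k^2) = k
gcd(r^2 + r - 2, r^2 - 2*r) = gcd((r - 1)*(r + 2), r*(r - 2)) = 1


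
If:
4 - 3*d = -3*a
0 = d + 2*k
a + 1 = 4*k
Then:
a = -11/9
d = 1/9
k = -1/18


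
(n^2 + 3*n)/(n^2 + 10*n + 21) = n/(n + 7)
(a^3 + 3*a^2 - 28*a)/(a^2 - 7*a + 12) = a*(a + 7)/(a - 3)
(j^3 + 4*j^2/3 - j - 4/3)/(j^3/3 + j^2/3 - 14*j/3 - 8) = (3*j^3 + 4*j^2 - 3*j - 4)/(j^3 + j^2 - 14*j - 24)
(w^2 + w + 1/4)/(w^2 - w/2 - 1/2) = (w + 1/2)/(w - 1)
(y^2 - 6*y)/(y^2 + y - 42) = y/(y + 7)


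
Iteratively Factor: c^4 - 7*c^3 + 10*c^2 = (c - 2)*(c^3 - 5*c^2) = (c - 5)*(c - 2)*(c^2) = c*(c - 5)*(c - 2)*(c)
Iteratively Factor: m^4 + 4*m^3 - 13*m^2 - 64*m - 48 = (m + 1)*(m^3 + 3*m^2 - 16*m - 48) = (m + 1)*(m + 4)*(m^2 - m - 12) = (m + 1)*(m + 3)*(m + 4)*(m - 4)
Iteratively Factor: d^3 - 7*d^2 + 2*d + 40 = (d + 2)*(d^2 - 9*d + 20) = (d - 4)*(d + 2)*(d - 5)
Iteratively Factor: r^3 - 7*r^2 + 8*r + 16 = (r - 4)*(r^2 - 3*r - 4) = (r - 4)*(r + 1)*(r - 4)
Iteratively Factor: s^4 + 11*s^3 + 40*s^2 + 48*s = (s + 4)*(s^3 + 7*s^2 + 12*s) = s*(s + 4)*(s^2 + 7*s + 12) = s*(s + 3)*(s + 4)*(s + 4)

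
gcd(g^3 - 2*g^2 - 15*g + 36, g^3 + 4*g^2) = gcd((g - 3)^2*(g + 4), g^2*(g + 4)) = g + 4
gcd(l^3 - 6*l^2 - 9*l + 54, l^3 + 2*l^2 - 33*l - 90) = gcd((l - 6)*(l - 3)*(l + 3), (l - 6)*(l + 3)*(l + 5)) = l^2 - 3*l - 18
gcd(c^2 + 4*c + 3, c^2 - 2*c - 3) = c + 1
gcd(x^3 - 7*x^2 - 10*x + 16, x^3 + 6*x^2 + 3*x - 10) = x^2 + x - 2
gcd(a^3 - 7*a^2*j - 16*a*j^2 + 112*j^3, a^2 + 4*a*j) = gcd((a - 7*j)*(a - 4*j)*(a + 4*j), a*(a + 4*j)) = a + 4*j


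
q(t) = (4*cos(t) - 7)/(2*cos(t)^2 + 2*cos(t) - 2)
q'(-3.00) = -1.02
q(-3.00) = 5.43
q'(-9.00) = -2.31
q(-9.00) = 4.92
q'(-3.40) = 1.71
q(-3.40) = 5.26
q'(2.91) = 1.57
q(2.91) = 5.31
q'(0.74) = -46.70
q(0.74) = -7.13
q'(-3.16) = 0.14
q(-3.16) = 5.50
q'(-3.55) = 2.27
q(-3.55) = 4.96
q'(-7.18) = 21484.51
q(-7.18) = -165.51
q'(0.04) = -0.26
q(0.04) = -1.51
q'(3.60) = -2.37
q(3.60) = 4.84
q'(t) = (4*sin(t)*cos(t) + 2*sin(t))*(4*cos(t) - 7)/(2*cos(t)^2 + 2*cos(t) - 2)^2 - 4*sin(t)/(2*cos(t)^2 + 2*cos(t) - 2)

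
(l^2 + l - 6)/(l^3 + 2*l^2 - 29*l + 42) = (l + 3)/(l^2 + 4*l - 21)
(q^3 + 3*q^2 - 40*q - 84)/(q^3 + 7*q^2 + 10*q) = (q^2 + q - 42)/(q*(q + 5))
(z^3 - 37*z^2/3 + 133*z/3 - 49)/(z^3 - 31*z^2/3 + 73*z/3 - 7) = (3*z - 7)/(3*z - 1)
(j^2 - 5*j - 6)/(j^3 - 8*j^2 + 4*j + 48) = (j + 1)/(j^2 - 2*j - 8)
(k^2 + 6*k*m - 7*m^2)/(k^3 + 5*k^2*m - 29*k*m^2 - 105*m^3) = (k - m)/(k^2 - 2*k*m - 15*m^2)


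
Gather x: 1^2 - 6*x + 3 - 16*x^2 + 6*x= 4 - 16*x^2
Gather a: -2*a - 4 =-2*a - 4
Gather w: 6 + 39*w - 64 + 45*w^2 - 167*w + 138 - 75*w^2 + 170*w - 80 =-30*w^2 + 42*w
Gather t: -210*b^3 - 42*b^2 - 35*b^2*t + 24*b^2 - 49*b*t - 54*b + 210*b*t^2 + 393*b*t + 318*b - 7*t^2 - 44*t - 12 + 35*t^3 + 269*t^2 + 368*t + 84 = -210*b^3 - 18*b^2 + 264*b + 35*t^3 + t^2*(210*b + 262) + t*(-35*b^2 + 344*b + 324) + 72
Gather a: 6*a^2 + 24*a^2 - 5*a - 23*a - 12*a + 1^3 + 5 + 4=30*a^2 - 40*a + 10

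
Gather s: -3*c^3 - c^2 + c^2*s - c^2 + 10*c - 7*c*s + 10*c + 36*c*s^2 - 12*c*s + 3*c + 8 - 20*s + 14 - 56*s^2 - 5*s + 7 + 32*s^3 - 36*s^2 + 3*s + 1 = -3*c^3 - 2*c^2 + 23*c + 32*s^3 + s^2*(36*c - 92) + s*(c^2 - 19*c - 22) + 30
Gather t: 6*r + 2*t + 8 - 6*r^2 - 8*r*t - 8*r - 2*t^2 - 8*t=-6*r^2 - 2*r - 2*t^2 + t*(-8*r - 6) + 8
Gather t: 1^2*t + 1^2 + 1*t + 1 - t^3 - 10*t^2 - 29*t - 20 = -t^3 - 10*t^2 - 27*t - 18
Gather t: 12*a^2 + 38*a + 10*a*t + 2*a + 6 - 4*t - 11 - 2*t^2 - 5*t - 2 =12*a^2 + 40*a - 2*t^2 + t*(10*a - 9) - 7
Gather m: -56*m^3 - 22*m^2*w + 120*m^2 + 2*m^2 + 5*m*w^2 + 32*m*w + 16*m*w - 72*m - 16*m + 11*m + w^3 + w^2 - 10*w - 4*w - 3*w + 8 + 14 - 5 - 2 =-56*m^3 + m^2*(122 - 22*w) + m*(5*w^2 + 48*w - 77) + w^3 + w^2 - 17*w + 15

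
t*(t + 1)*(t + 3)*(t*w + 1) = t^4*w + 4*t^3*w + t^3 + 3*t^2*w + 4*t^2 + 3*t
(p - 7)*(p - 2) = p^2 - 9*p + 14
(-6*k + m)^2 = 36*k^2 - 12*k*m + m^2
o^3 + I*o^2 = o^2*(o + I)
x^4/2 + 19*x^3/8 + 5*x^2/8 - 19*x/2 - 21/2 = (x/2 + 1)*(x - 2)*(x + 7/4)*(x + 3)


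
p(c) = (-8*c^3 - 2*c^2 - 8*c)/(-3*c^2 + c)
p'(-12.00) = 2.65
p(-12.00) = -30.70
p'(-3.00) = 2.38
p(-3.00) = -7.40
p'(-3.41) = 2.44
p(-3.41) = -8.39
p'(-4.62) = 2.54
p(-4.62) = -11.41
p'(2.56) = 2.02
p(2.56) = 9.81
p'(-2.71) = 2.32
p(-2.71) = -6.72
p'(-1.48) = 1.70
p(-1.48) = -4.15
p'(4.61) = 2.49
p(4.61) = 14.59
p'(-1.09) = 1.09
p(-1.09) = -3.59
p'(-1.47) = 1.69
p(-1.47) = -4.13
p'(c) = (6*c - 1)*(-8*c^3 - 2*c^2 - 8*c)/(-3*c^2 + c)^2 + (-24*c^2 - 4*c - 8)/(-3*c^2 + c)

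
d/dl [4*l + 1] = 4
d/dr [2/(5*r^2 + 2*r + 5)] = 4*(-5*r - 1)/(5*r^2 + 2*r + 5)^2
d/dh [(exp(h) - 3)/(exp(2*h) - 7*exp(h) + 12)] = -exp(h)/(exp(2*h) - 8*exp(h) + 16)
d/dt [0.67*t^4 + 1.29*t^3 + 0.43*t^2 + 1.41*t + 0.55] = 2.68*t^3 + 3.87*t^2 + 0.86*t + 1.41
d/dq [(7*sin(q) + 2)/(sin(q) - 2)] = -16*cos(q)/(sin(q) - 2)^2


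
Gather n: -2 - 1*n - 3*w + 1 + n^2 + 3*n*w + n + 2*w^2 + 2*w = n^2 + 3*n*w + 2*w^2 - w - 1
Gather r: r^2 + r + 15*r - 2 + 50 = r^2 + 16*r + 48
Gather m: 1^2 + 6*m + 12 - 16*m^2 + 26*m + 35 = -16*m^2 + 32*m + 48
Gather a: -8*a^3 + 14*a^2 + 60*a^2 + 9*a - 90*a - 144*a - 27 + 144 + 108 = -8*a^3 + 74*a^2 - 225*a + 225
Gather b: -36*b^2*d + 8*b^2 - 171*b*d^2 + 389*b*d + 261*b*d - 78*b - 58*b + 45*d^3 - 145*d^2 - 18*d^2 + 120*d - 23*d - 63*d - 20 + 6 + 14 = b^2*(8 - 36*d) + b*(-171*d^2 + 650*d - 136) + 45*d^3 - 163*d^2 + 34*d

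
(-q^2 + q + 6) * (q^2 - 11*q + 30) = -q^4 + 12*q^3 - 35*q^2 - 36*q + 180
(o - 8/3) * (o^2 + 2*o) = o^3 - 2*o^2/3 - 16*o/3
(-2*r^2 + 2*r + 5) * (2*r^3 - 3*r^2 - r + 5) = -4*r^5 + 10*r^4 + 6*r^3 - 27*r^2 + 5*r + 25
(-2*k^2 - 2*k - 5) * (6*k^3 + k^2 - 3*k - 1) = -12*k^5 - 14*k^4 - 26*k^3 + 3*k^2 + 17*k + 5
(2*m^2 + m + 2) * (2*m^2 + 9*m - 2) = 4*m^4 + 20*m^3 + 9*m^2 + 16*m - 4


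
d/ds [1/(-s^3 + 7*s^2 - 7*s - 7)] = (3*s^2 - 14*s + 7)/(s^3 - 7*s^2 + 7*s + 7)^2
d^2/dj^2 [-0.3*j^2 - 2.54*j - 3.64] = -0.600000000000000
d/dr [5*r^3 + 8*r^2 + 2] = r*(15*r + 16)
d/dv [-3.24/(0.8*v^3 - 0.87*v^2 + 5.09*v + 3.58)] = (7.776*v^2 - 5.6376*v + 16.4916)/(0.8*v^3 - 0.87*v^2 + 5.09*v + 3.58)^2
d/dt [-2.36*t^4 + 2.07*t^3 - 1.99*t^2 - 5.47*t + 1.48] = -9.44*t^3 + 6.21*t^2 - 3.98*t - 5.47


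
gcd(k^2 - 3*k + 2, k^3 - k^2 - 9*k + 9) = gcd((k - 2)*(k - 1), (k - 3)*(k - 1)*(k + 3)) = k - 1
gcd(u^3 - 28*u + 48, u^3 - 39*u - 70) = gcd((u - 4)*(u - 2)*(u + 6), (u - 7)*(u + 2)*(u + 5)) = 1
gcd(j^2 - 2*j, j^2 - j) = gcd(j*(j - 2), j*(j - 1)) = j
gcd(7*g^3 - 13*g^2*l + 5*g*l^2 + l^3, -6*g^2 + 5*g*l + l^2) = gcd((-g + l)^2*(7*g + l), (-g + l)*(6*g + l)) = g - l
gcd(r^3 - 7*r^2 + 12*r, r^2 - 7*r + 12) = r^2 - 7*r + 12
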